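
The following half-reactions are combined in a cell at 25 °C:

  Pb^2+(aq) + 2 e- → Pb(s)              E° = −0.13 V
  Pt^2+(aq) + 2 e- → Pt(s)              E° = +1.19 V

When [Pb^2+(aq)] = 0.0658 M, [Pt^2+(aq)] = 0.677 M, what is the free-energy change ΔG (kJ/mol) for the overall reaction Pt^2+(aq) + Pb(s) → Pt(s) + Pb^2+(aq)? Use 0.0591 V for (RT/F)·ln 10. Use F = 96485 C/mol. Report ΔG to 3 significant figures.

−260 kJ/mol

With Pt²⁺/Pt reduced at the cathode, E°cell = +1.19 − (−0.13) = +1.32 V and n = 2.
The reaction quotient is [Pb^2+(aq)] / [Pt^2+(aq)] = 0.0972; by Nernst, E = +1.32 − (0.0591/2)(−1.012) = +1.3499 V.
Then ΔG = −nFE = −2 × 96485 × +1.3499 J/mol = −260 kJ/mol.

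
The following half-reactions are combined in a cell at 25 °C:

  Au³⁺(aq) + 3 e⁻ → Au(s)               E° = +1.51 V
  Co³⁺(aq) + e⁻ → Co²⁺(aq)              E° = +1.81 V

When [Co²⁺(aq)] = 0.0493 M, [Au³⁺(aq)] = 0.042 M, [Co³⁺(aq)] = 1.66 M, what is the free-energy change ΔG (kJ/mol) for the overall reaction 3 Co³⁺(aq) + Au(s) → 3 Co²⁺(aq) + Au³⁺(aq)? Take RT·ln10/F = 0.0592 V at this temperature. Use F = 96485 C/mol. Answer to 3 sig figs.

−121 kJ/mol

The standard cell potential is +1.81 − (+1.51) = +0.30 V, with n = 3 electrons in the balanced equation.
Q = ([Co²⁺(aq)]^3·[Au³⁺(aq)]) / [Co³⁺(aq)]^3 = 1.1×10^−6, so log Q = −5.959 and E = +0.30 − (0.0592/3)(−5.959) = +0.4176 V.
ΔG = −nFE = −(3)(96485)(+0.4176) J/mol = −121 kJ/mol.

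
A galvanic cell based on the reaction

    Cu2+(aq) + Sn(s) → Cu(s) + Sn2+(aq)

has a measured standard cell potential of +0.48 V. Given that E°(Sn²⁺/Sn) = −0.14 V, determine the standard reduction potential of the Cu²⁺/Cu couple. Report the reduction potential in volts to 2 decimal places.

+0.34 V

In the reaction as written the Cu²⁺/Cu couple is reduced (cathode) and Sn²⁺/Sn is oxidized (anode), so E°cell = E°(Cu²⁺/Cu) − E°(Sn²⁺/Sn).
E°(Cu²⁺/Cu) = E°cell + E°(anode) = +0.48 + (−0.14) = +0.34 V.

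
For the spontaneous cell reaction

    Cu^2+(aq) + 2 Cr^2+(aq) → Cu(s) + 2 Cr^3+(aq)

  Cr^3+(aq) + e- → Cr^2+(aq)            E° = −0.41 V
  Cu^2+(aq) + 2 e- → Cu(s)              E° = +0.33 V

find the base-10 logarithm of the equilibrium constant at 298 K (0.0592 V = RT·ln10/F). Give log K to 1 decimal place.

log K = 25.0

The Cu²⁺/Cu couple is reduced (cathode); E°cell = +0.33 − (−0.41) = +0.74 V with n = 2.
At equilibrium E = 0, so log K = nE°cell / 0.0592 = (2)(+0.74) / 0.0592 = 25.0.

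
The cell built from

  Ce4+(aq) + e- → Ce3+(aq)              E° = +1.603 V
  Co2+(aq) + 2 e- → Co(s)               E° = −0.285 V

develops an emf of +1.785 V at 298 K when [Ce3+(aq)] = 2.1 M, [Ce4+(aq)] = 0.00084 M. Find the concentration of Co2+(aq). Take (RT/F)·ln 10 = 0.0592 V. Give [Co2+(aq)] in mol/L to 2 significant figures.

0.00048 M

The Ce⁴⁺/Ce³⁺ couple has the larger reduction potential, so it is the cathode: E°cell = +1.603 − (−0.285) = +1.888 V and n = 2.
Rearranging E = E° − (0.0592/n)·log Q gives log Q = 2(+1.888 − (+1.785))/0.0592 = 3.480.
For 2 Ce4+(aq) + Co(s) → 2 Ce3+(aq) + Co2+(aq), the reaction quotient is Q = ([Ce3+(aq)]^2·[Co2+(aq)]) / [Ce4+(aq)]^2.
Substituting the known concentrations and solving, log [Co2+(aq)] = −3.316 and [Co2+(aq)] = 0.00048 M.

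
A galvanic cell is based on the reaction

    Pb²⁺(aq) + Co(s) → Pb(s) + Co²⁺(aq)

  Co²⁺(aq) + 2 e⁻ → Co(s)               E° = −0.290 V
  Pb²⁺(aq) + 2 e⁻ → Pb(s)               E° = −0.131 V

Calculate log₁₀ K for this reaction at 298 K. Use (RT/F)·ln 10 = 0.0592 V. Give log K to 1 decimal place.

log K = 5.4

The Pb²⁺/Pb couple is reduced (cathode); E°cell = −0.131 − (−0.290) = +0.159 V with n = 2.
At equilibrium E = 0, so log K = nE°cell / 0.0592 = (2)(+0.159) / 0.0592 = 5.4.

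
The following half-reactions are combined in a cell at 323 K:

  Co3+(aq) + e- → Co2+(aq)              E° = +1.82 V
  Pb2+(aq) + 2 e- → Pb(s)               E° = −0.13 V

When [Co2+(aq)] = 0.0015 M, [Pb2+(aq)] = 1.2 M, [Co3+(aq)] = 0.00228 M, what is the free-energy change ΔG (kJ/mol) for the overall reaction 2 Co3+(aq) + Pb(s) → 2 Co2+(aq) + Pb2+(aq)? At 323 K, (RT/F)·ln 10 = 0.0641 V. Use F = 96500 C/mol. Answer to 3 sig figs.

−378 kJ/mol

With Co³⁺/Co²⁺ reduced at the cathode, E°cell = +1.82 − (−0.13) = +1.95 V and n = 2.
Q = ([Co2+(aq)]^2·[Pb2+(aq)]) / [Co3+(aq)]^2 = 0.519, so log Q = −0.285 and E = +1.95 − (0.0641/2)(−0.285) = +1.9591 V.
Then ΔG = −nFE = −2 × 96500 × +1.9591 J/mol = −378 kJ/mol.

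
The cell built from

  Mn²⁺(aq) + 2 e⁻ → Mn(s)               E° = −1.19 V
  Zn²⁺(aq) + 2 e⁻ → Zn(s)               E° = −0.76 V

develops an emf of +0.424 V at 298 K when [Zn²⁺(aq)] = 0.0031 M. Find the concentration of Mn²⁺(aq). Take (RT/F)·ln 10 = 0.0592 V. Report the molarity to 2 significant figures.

Zn²⁺/Zn is the cathode (higher E°); E°cell = −0.76 − (−1.19) = +0.43 V with n = 2.
Rearranging E = E° − (0.0592/n)·log Q gives log Q = 2(+0.43 − (+0.424))/0.0592 = 0.203.
The balanced reaction is Zn²⁺(aq) + Mn(s) → Zn(s) + Mn²⁺(aq), so Q = [Mn²⁺(aq)] / [Zn²⁺(aq)].
Solving for the unknown gives log [Mn²⁺(aq)] = −2.306, so [Mn²⁺(aq)] ≈ 0.0049 M.

0.0049 M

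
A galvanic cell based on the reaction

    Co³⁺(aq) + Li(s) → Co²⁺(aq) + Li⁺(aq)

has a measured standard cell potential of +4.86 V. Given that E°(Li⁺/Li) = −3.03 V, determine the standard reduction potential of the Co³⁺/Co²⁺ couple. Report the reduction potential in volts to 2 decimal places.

+1.83 V

In the reaction as written the Co³⁺/Co²⁺ couple is reduced (cathode) and Li⁺/Li is oxidized (anode), so E°cell = E°(Co³⁺/Co²⁺) − E°(Li⁺/Li).
E°(Co³⁺/Co²⁺) = E°cell + E°(anode) = +4.86 + (−3.03) = +1.83 V.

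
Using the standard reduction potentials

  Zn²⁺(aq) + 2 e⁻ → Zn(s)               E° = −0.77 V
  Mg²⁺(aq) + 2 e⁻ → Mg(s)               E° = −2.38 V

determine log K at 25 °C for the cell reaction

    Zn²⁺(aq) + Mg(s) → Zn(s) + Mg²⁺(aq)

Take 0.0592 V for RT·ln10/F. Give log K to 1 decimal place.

The Zn²⁺/Zn couple is reduced (cathode); E°cell = −0.77 − (−2.38) = +1.61 V with n = 2.
At equilibrium E = 0, so log K = nE°cell / 0.0592 = (2)(+1.61) / 0.0592 = 54.4.

log K = 54.4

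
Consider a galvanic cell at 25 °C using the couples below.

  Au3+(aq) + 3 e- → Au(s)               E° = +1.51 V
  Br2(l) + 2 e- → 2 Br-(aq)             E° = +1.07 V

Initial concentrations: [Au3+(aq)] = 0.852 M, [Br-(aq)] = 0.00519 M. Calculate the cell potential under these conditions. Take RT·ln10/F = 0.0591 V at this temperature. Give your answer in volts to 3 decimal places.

+0.304 V

Since E°(Au³⁺/Au) > E°(Br₂/Br⁻), Au³⁺/Au serves as the cathode.
E°cell = +1.51 − (+1.07) = +0.44 V, with n = 6 electrons transferred.
For the overall reaction 2 Au3+(aq) + 6 Br-(aq) → 2 Au(s) + 3 Br2(l), Q = 1 / ([Au3+(aq)]^2·[Br-(aq)]^6) = 7.05×10^13, giving log Q = 13.848.
E = E° − (0.0591/n)·log Q = +0.44 − (0.0591/6)(13.848) = +0.304 V.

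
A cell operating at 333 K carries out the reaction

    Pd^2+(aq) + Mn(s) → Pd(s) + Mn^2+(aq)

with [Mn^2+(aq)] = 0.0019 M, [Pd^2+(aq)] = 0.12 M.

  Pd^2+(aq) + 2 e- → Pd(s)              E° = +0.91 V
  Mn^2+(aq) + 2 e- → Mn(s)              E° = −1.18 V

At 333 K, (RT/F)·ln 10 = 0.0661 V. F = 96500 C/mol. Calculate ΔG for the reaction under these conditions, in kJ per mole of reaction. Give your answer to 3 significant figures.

With Pd²⁺/Pd reduced at the cathode, E°cell = +0.91 − (−1.18) = +2.09 V and n = 2.
Q = [Mn^2+(aq)] / [Pd^2+(aq)] = 0.0158, so log Q = −1.800 and E = +2.09 − (0.0661/2)(−1.800) = +2.1495 V.
Then ΔG = −nFE = −2 × 96500 × +2.1495 J/mol = −415 kJ/mol.

−415 kJ/mol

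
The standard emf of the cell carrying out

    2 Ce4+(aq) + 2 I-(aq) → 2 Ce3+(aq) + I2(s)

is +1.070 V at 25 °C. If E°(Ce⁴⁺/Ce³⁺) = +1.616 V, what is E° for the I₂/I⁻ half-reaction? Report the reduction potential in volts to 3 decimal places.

In the reaction as written the Ce⁴⁺/Ce³⁺ couple is reduced (cathode) and I₂/I⁻ is oxidized (anode), so E°cell = E°(Ce⁴⁺/Ce³⁺) − E°(I₂/I⁻).
E°(I₂/I⁻) = E°(cathode) − E°cell = +1.616 − (+1.070) = +0.546 V.

+0.546 V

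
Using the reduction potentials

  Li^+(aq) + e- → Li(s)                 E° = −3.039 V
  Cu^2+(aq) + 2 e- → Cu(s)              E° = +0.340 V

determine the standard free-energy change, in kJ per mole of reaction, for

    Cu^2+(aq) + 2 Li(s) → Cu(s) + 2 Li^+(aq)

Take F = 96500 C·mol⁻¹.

In the reaction as written Cu^2+(aq) is reduced, so the Cu²⁺/Cu couple is the cathode and Li⁺/Li is the anode.
E°cell = +0.340 − (−3.039) = +3.379 V; balancing electrons gives n = 2.
ΔG° = −nFE°cell = −(2)(96500)(+3.379) J/mol = −652 kJ/mol.

−652 kJ/mol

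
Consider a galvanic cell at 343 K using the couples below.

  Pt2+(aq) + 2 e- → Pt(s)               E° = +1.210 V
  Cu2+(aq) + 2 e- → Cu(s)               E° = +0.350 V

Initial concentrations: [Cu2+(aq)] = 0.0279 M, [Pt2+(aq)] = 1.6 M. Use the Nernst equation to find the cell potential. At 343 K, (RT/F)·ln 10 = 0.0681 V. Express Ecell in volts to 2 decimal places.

Since E°(Pt²⁺/Pt) > E°(Cu²⁺/Cu), Pt²⁺/Pt serves as the cathode.
The standard potential is +1.210 − (+0.350) = +0.860 V and the balanced reaction transfers n = 2 electrons.
For the overall reaction Pt2+(aq) + Cu(s) → Pt(s) + Cu2+(aq), Q = [Cu2+(aq)] / [Pt2+(aq)] = 0.0174, giving log Q = −1.759.
E = E° − (0.0681/n)·log Q = +0.860 − (0.0681/2)(−1.759) = +0.92 V.

+0.92 V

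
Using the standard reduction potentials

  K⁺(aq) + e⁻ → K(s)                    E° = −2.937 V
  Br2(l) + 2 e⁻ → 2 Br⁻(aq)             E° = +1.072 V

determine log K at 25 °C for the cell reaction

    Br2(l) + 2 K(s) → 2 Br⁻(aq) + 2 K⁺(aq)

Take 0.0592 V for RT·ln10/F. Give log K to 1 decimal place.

log K = 135.4

The Br₂/Br⁻ couple is reduced (cathode); E°cell = +1.072 − (−2.937) = +4.009 V with n = 2.
At equilibrium E = 0, so log K = nE°cell / 0.0592 = (2)(+4.009) / 0.0592 = 135.4.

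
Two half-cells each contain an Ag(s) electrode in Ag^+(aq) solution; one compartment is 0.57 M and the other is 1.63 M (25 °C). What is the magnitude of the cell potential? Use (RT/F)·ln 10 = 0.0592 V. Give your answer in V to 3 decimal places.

0.027 V

For a concentration cell E°cell = 0, since both electrodes use the same couple.
The compartment with the higher Ag^+(aq) concentration (1.63 M) acts as the cathode; ions are reduced there and produced at the dilute (0.57 M) anode.
With n = 1, Ecell = −(0.0592/1)·log([dilute]/[conc]) = −(0.0592/1)·log(0.57/1.63) = +0.027 V.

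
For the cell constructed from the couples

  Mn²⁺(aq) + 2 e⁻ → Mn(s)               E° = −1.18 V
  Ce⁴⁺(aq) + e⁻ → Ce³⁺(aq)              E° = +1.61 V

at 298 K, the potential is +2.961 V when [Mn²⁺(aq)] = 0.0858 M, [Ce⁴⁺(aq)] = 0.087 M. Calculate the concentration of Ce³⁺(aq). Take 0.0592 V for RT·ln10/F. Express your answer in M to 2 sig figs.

With Ce⁴⁺/Ce³⁺ at the cathode and Mn²⁺/Mn at the anode, E°cell = +1.61 − (−1.18) = +2.79 V (n = 2).
Since E = E° − (0.0592/n)·log Q, log Q = n(E° − E)/0.0592 = −5.777.
The balanced reaction is 2 Ce⁴⁺(aq) + Mn(s) → 2 Ce³⁺(aq) + Mn²⁺(aq), so Q = ([Ce³⁺(aq)]^2·[Mn²⁺(aq)]) / [Ce⁴⁺(aq)]^2.
Solving for the unknown gives log [Ce³⁺(aq)] = −3.416, so [Ce³⁺(aq)] ≈ 0.00038 M.

0.00038 M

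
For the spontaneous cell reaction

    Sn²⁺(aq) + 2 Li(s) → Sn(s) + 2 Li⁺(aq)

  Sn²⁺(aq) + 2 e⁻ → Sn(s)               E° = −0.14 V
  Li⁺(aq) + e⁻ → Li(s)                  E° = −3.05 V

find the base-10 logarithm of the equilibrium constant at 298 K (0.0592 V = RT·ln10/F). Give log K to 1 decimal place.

log K = 98.3

The Sn²⁺/Sn couple is reduced (cathode); E°cell = −0.14 − (−3.05) = +2.91 V with n = 2.
At equilibrium E = 0, so log K = nE°cell / 0.0592 = (2)(+2.91) / 0.0592 = 98.3.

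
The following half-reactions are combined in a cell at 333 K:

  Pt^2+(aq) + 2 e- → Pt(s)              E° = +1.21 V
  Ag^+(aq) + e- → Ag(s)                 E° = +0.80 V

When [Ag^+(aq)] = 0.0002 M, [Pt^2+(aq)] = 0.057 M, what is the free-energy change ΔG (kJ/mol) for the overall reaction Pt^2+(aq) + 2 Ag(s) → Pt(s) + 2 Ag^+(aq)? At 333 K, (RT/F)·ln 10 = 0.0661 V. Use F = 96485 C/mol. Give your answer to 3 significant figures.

−118 kJ/mol

With Pt²⁺/Pt reduced at the cathode, E°cell = +1.21 − (+0.80) = +0.41 V and n = 2.
Q = [Ag^+(aq)]^2 / [Pt^2+(aq)] = 7.02×10^−7, so log Q = −6.154 and E = +0.41 − (0.0661/2)(−6.154) = +0.6134 V.
ΔG = −nFE = −(2)(96485)(+0.6134) J/mol = −118 kJ/mol.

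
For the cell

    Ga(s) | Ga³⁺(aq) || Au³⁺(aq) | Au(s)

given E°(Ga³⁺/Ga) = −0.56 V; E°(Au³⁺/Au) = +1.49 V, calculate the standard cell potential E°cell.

By convention the left-hand electrode in cell notation is the anode (oxidation) and the right-hand electrode is the cathode (reduction).
E°cell = E°(right) − E°(left) = +1.49 − (−0.56) = +2.05 V.

+2.05 V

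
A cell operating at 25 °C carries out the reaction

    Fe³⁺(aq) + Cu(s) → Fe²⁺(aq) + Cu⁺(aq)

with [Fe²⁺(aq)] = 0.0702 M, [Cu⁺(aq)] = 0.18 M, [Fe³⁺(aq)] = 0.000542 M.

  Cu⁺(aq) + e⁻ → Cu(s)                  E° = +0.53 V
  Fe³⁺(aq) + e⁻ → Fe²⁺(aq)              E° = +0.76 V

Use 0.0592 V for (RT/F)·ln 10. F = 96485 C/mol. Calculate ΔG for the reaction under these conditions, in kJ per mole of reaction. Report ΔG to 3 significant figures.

−14.4 kJ/mol

The standard cell potential is +0.76 − (+0.53) = +0.23 V, with n = 1 electron in the balanced equation.
Here Q = ([Fe²⁺(aq)]·[Cu⁺(aq)]) / [Fe³⁺(aq)] = 23.3 (log Q = 1.368), giving E = +0.23 − (0.0592/1)·(1.368) = +0.1490 V.
Finally ΔG = −nFE = −(1)(96485 C/mol)(+0.1490 V) = −14.4 kJ/mol.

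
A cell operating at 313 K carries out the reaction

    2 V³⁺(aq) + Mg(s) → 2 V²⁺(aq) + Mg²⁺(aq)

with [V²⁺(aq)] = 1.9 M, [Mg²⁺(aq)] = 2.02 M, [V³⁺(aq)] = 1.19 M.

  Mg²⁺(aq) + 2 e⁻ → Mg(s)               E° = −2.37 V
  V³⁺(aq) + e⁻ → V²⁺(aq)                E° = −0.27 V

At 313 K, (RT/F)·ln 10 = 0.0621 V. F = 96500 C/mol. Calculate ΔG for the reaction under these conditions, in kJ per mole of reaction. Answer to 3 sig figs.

With V³⁺/V²⁺ reduced at the cathode, E°cell = −0.27 − (−2.37) = +2.10 V and n = 2.
Here Q = ([V²⁺(aq)]^2·[Mg²⁺(aq)]) / [V³⁺(aq)]^2 = 5.15 (log Q = 0.712), giving E = +2.10 − (0.0621/2)·(0.712) = +2.0779 V.
Then ΔG = −nFE = −2 × 96500 × +2.0779 J/mol = −401 kJ/mol.

−401 kJ/mol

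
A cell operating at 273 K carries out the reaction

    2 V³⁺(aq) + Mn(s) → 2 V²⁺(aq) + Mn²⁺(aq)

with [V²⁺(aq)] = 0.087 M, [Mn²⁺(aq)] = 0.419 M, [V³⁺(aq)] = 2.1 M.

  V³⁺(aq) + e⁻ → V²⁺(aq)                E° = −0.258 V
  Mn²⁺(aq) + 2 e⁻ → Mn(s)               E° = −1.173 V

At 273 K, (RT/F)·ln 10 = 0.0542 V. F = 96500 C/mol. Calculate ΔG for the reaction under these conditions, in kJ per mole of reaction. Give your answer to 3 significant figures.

−193 kJ/mol

With V³⁺/V²⁺ reduced at the cathode, E°cell = −0.258 − (−1.173) = +0.915 V and n = 2.
Here Q = ([V²⁺(aq)]^2·[Mn²⁺(aq)]) / [V³⁺(aq)]^2 = 0.000719 (log Q = −3.143), giving E = +0.915 − (0.0542/2)·(−3.143) = +1.0002 V.
Then ΔG = −nFE = −2 × 96500 × +1.0002 J/mol = −193 kJ/mol.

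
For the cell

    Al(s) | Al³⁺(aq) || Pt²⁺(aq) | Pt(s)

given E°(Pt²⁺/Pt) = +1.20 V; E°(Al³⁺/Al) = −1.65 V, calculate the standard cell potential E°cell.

By convention the left-hand electrode in cell notation is the anode (oxidation) and the right-hand electrode is the cathode (reduction).
E°cell = E°(right) − E°(left) = +1.20 − (−1.65) = +2.85 V.

+2.85 V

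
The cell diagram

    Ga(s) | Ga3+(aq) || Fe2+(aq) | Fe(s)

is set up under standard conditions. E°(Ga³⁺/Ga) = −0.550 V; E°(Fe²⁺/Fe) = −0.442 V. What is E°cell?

By convention the left-hand electrode in cell notation is the anode (oxidation) and the right-hand electrode is the cathode (reduction).
E°cell = E°(right) − E°(left) = −0.442 − (−0.550) = +0.108 V.

+0.108 V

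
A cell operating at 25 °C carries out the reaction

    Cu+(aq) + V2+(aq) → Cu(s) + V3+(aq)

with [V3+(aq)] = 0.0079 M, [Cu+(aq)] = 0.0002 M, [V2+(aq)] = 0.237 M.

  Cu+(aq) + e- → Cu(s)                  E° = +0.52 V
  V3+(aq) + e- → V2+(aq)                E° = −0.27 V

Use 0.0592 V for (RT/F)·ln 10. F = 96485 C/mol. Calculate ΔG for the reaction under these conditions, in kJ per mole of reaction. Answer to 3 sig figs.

−63.5 kJ/mol

With Cu⁺/Cu reduced at the cathode, E°cell = +0.52 − (−0.27) = +0.79 V and n = 1.
The reaction quotient is [V3+(aq)] / ([Cu+(aq)]·[V2+(aq)]) = 167; by Nernst, E = +0.79 − (0.0592/1)(2.222) = +0.6585 V.
Finally ΔG = −nFE = −(1)(96485 C/mol)(+0.6585 V) = −63.5 kJ/mol.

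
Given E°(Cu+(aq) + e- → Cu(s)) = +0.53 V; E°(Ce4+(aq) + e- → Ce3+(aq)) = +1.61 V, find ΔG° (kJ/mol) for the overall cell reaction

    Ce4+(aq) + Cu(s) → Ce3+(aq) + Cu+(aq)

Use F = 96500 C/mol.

−104 kJ/mol

In the reaction as written Ce4+(aq) is reduced, so the Ce⁴⁺/Ce³⁺ couple is the cathode and Cu⁺/Cu is the anode.
E°cell = +1.61 − (+0.53) = +1.08 V; balancing electrons gives n = 1.
ΔG° = −nFE°cell = −(1)(96500)(+1.08) J/mol = −104 kJ/mol.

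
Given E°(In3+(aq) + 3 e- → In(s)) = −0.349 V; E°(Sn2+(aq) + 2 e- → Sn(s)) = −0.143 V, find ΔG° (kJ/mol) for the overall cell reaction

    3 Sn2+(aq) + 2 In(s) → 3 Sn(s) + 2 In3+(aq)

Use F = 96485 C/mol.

In the reaction as written Sn2+(aq) is reduced, so the Sn²⁺/Sn couple is the cathode and In³⁺/In is the anode.
E°cell = −0.143 − (−0.349) = +0.206 V; balancing electrons gives n = 6.
ΔG° = −nFE°cell = −(6)(96485)(+0.206) J/mol = −119 kJ/mol.

−119 kJ/mol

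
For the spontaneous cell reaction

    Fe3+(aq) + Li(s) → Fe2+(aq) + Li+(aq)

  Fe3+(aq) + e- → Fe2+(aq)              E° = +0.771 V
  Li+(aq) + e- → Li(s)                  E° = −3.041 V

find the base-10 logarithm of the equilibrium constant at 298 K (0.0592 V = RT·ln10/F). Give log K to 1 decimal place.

The Fe³⁺/Fe²⁺ couple is reduced (cathode); E°cell = +0.771 − (−3.041) = +3.812 V with n = 1.
At equilibrium E = 0, so log K = nE°cell / 0.0592 = (1)(+3.812) / 0.0592 = 64.4.

log K = 64.4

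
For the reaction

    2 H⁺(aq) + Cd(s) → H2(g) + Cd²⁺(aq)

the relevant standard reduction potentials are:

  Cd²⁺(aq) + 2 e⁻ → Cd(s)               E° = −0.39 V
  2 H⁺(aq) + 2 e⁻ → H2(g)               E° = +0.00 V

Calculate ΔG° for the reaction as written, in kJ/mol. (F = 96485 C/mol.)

In the reaction as written H⁺(aq) is reduced, so the 2H⁺/H₂ couple is the cathode and Cd²⁺/Cd is the anode.
E°cell = +0.00 − (−0.39) = +0.39 V; balancing electrons gives n = 2.
ΔG° = −nFE°cell = −(2)(96485)(+0.39) J/mol = −75.3 kJ/mol.

−75.3 kJ/mol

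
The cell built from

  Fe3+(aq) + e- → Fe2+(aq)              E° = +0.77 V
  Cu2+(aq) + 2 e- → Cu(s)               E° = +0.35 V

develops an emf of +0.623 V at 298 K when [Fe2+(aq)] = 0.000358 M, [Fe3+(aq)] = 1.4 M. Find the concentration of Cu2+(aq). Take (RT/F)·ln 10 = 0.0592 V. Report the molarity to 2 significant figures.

Fe³⁺/Fe²⁺ is the cathode (higher E°); E°cell = +0.77 − (+0.35) = +0.42 V with n = 2.
Since E = E° − (0.0592/n)·log Q, log Q = n(E° − E)/0.0592 = −6.858.
For 2 Fe3+(aq) + Cu(s) → 2 Fe2+(aq) + Cu2+(aq), the reaction quotient is Q = ([Fe2+(aq)]^2·[Cu2+(aq)]) / [Fe3+(aq)]^2.
Substituting the known concentrations and solving, log [Cu2+(aq)] = 0.326 and [Cu2+(aq)] = 2.1 M.

2.1 M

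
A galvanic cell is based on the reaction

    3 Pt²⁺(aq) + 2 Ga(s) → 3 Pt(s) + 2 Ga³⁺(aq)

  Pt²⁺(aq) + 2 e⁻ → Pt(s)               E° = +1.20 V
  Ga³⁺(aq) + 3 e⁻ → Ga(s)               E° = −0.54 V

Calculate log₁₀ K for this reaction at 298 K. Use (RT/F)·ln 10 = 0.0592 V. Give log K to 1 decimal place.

log K = 176.4

The Pt²⁺/Pt couple is reduced (cathode); E°cell = +1.20 − (−0.54) = +1.74 V with n = 6.
At equilibrium E = 0, so log K = nE°cell / 0.0592 = (6)(+1.74) / 0.0592 = 176.4.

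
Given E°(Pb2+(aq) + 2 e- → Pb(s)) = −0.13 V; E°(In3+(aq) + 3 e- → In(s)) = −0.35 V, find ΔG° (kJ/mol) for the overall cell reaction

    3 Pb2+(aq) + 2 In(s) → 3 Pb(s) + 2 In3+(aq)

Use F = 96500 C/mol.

In the reaction as written Pb2+(aq) is reduced, so the Pb²⁺/Pb couple is the cathode and In³⁺/In is the anode.
E°cell = −0.13 − (−0.35) = +0.22 V; balancing electrons gives n = 6.
ΔG° = −nFE°cell = −(6)(96500)(+0.22) J/mol = −127 kJ/mol.

−127 kJ/mol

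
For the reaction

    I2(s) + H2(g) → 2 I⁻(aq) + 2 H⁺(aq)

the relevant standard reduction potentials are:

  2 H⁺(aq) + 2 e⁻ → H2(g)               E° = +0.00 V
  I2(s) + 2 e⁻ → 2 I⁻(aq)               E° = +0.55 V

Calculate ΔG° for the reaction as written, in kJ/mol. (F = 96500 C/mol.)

−106 kJ/mol

In the reaction as written I2(s) is reduced, so the I₂/I⁻ couple is the cathode and 2H⁺/H₂ is the anode.
E°cell = +0.55 − (+0.00) = +0.55 V; balancing electrons gives n = 2.
ΔG° = −nFE°cell = −(2)(96500)(+0.55) J/mol = −106 kJ/mol.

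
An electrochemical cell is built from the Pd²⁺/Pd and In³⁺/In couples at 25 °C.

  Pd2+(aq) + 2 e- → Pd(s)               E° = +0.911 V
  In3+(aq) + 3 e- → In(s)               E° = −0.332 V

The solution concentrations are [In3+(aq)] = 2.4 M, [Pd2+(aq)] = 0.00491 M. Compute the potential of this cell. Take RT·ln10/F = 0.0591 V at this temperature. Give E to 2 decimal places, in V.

+1.17 V

The Pd²⁺/Pd couple has the more positive E°, so it is the cathode; In³⁺/In is the anode.
E°cell = E°cat − E°an = +0.911 − (−0.332) = +1.243 V; n = 6.
For the overall reaction 3 Pd2+(aq) + 2 In(s) → 3 Pd(s) + 2 In3+(aq), Q = [In3+(aq)]^2 / [Pd2+(aq)]^3 = 4.87×10^7, giving log Q = 7.687.
By the Nernst equation, E = +1.243 − (0.0591/6)·(7.687) = +1.17 V.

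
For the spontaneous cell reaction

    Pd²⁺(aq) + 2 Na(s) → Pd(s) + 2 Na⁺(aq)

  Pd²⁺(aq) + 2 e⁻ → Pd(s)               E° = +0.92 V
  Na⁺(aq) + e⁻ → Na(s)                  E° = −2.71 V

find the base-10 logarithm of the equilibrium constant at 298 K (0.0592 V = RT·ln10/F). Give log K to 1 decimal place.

The Pd²⁺/Pd couple is reduced (cathode); E°cell = +0.92 − (−2.71) = +3.63 V with n = 2.
At equilibrium E = 0, so log K = nE°cell / 0.0592 = (2)(+3.63) / 0.0592 = 122.6.

log K = 122.6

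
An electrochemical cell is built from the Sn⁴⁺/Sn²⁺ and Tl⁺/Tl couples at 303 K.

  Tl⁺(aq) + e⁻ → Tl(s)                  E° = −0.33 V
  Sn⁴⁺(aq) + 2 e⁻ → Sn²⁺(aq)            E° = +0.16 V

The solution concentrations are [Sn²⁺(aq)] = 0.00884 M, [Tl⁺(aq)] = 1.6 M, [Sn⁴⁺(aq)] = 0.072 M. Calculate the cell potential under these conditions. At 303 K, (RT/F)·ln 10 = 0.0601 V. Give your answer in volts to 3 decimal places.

Sn⁴⁺/Sn²⁺ is reduced (cathode, E° = +0.16 V) and Tl⁺/Tl is oxidized (anode).
E°cell = E°cat − E°an = +0.16 − (−0.33) = +0.49 V; n = 2.
For the overall reaction Sn⁴⁺(aq) + 2 Tl(s) → Sn²⁺(aq) + 2 Tl⁺(aq), Q = ([Sn²⁺(aq)]·[Tl⁺(aq)]^2) / [Sn⁴⁺(aq)] = 0.314, giving log Q = −0.503.
E = E° − (0.0601/n)·log Q = +0.49 − (0.0601/2)(−0.503) = +0.505 V.

+0.505 V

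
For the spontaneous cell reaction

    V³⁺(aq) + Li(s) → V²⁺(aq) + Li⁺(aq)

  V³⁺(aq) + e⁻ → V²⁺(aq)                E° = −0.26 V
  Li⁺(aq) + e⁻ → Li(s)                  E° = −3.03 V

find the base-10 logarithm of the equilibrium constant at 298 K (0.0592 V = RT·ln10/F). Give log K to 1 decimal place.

The V³⁺/V²⁺ couple is reduced (cathode); E°cell = −0.26 − (−3.03) = +2.77 V with n = 1.
At equilibrium E = 0, so log K = nE°cell / 0.0592 = (1)(+2.77) / 0.0592 = 46.8.

log K = 46.8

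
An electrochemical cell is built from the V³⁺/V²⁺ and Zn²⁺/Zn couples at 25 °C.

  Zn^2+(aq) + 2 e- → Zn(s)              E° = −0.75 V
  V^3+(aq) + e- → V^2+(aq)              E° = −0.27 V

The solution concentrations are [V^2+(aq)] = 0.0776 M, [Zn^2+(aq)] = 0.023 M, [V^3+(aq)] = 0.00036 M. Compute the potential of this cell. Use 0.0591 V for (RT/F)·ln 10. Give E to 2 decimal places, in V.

+0.39 V

Since E°(V³⁺/V²⁺) > E°(Zn²⁺/Zn), V³⁺/V²⁺ serves as the cathode.
The standard potential is −0.27 − (−0.75) = +0.48 V and the balanced reaction transfers n = 2 electrons.
The balanced reaction is 2 V^3+(aq) + Zn(s) → 2 V^2+(aq) + Zn^2+(aq), so Q = ([V^2+(aq)]^2·[Zn^2+(aq)]) / [V^3+(aq)]^2 = 1.07×10^3 and log Q = 3.029.
By the Nernst equation, E = +0.48 − (0.0591/2)·(3.029) = +0.39 V.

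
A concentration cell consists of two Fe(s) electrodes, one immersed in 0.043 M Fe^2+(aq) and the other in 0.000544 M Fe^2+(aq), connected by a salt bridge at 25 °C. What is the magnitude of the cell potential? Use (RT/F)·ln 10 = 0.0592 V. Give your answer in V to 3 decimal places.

For a concentration cell E°cell = 0, since both electrodes use the same couple.
The compartment with the higher Fe^2+(aq) concentration (0.043 M) acts as the cathode; ions are reduced there and produced at the dilute (0.000544 M) anode.
With n = 2, Ecell = −(0.0592/2)·log([dilute]/[conc]) = −(0.0592/2)·log(0.000544/0.043) = +0.056 V.

0.056 V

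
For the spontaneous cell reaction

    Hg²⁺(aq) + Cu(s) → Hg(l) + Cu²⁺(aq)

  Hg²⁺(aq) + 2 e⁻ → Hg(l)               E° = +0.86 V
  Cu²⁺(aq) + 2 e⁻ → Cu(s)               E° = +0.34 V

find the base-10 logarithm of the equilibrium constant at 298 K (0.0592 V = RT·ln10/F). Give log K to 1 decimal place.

log K = 17.6

The Hg²⁺/Hg couple is reduced (cathode); E°cell = +0.86 − (+0.34) = +0.52 V with n = 2.
At equilibrium E = 0, so log K = nE°cell / 0.0592 = (2)(+0.52) / 0.0592 = 17.6.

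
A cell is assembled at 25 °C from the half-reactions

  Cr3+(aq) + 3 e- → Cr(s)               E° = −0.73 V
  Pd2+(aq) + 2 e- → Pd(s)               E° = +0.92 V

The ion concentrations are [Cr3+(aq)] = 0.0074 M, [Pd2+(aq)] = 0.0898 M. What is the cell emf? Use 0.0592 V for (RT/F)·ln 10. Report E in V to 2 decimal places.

+1.66 V

The Pd²⁺/Pd couple has the more positive E°, so it is the cathode; Cr³⁺/Cr is the anode.
The standard potential is +0.92 − (−0.73) = +1.65 V and the balanced reaction transfers n = 6 electrons.
Balancing gives 3 Pd2+(aq) + 2 Cr(s) → 3 Pd(s) + 2 Cr3+(aq); hence Q = [Cr3+(aq)]^2 / [Pd2+(aq)]^3 = 0.0756 (log Q = −1.121).
Applying E = E° − (RT ln10/nF)·log Q gives +1.65 − (0.0592/6)(−1.121) = +1.66 V.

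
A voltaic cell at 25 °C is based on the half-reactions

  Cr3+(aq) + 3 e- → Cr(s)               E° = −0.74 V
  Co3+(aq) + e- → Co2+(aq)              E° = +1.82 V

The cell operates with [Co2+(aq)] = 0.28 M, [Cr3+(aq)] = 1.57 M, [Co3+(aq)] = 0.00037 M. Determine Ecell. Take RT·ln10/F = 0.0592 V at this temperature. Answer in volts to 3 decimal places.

The Co³⁺/Co²⁺ couple has the more positive E°, so it is the cathode; Cr³⁺/Cr is the anode.
E°cell = +1.82 − (−0.74) = +2.56 V, with n = 3 electrons transferred.
Balancing gives 3 Co3+(aq) + Cr(s) → 3 Co2+(aq) + Cr3+(aq); hence Q = ([Co2+(aq)]^3·[Cr3+(aq)]) / [Co3+(aq)]^3 = 6.8×10^8 (log Q = 8.833).
Applying E = E° − (RT ln10/nF)·log Q gives +2.56 − (0.0592/3)(8.833) = +2.386 V.

+2.386 V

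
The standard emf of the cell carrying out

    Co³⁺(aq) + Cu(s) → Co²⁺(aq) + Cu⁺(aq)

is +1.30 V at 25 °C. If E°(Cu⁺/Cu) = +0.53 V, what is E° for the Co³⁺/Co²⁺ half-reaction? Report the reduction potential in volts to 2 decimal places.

In the reaction as written the Co³⁺/Co²⁺ couple is reduced (cathode) and Cu⁺/Cu is oxidized (anode), so E°cell = E°(Co³⁺/Co²⁺) − E°(Cu⁺/Cu).
E°(Co³⁺/Co²⁺) = E°cell + E°(anode) = +1.30 + (+0.53) = +1.83 V.

+1.83 V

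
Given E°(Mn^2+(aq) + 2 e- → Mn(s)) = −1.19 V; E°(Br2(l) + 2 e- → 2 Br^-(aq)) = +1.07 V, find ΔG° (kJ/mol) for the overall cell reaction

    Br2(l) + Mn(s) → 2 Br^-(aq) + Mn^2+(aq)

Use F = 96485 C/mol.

−436 kJ/mol

In the reaction as written Br2(l) is reduced, so the Br₂/Br⁻ couple is the cathode and Mn²⁺/Mn is the anode.
E°cell = +1.07 − (−1.19) = +2.26 V; balancing electrons gives n = 2.
ΔG° = −nFE°cell = −(2)(96485)(+2.26) J/mol = −436 kJ/mol.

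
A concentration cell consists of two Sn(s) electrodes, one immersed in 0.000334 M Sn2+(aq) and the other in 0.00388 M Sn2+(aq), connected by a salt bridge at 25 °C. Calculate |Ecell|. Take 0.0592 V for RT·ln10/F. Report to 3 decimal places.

For a concentration cell E°cell = 0, since both electrodes use the same couple.
The compartment with the higher Sn2+(aq) concentration (0.00388 M) acts as the cathode; ions are reduced there and produced at the dilute (0.000334 M) anode.
With n = 2, Ecell = −(0.0592/2)·log([dilute]/[conc]) = −(0.0592/2)·log(0.000334/0.00388) = +0.032 V.

0.032 V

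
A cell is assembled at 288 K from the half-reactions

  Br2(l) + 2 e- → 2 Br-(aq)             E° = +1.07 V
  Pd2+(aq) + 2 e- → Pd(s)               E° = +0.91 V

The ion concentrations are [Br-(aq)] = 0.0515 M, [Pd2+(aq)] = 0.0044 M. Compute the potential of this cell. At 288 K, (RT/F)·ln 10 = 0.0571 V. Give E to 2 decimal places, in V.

+0.30 V

The Br₂/Br⁻ couple has the more positive E°, so it is the cathode; Pd²⁺/Pd is the anode.
E°cell = +1.07 − (+0.91) = +0.16 V, with n = 2 electrons transferred.
The balanced reaction is Br2(l) + Pd(s) → 2 Br-(aq) + Pd2+(aq), so Q = [Br-(aq)]^2·[Pd2+(aq)] = 1.17×10^−5 and log Q = −4.933.
Applying E = E° − (RT ln10/nF)·log Q gives +0.16 − (0.0571/2)(−4.933) = +0.30 V.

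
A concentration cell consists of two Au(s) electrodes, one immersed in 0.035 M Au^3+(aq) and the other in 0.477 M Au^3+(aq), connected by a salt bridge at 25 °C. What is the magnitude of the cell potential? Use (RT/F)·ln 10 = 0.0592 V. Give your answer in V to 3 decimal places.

0.022 V

For a concentration cell E°cell = 0, since both electrodes use the same couple.
The compartment with the higher Au^3+(aq) concentration (0.477 M) acts as the cathode; ions are reduced there and produced at the dilute (0.035 M) anode.
With n = 3, Ecell = −(0.0592/3)·log([dilute]/[conc]) = −(0.0592/3)·log(0.035/0.477) = +0.022 V.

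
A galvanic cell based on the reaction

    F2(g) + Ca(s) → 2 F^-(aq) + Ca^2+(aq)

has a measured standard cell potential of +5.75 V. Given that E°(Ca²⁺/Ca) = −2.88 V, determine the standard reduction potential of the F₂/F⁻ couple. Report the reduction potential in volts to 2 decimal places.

In the reaction as written the F₂/F⁻ couple is reduced (cathode) and Ca²⁺/Ca is oxidized (anode), so E°cell = E°(F₂/F⁻) − E°(Ca²⁺/Ca).
E°(F₂/F⁻) = E°cell + E°(anode) = +5.75 + (−2.88) = +2.87 V.

+2.87 V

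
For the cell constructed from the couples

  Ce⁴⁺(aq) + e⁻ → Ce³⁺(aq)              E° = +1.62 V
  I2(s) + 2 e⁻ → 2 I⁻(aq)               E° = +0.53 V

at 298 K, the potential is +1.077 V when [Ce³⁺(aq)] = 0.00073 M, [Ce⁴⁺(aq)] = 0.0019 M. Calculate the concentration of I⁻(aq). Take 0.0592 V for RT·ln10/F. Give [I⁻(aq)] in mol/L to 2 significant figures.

The Ce⁴⁺/Ce³⁺ couple has the larger reduction potential, so it is the cathode: E°cell = +1.62 − (+0.53) = +1.09 V and n = 2.
Since E = E° − (0.0592/n)·log Q, log Q = n(E° − E)/0.0592 = 0.439.
Balancing electrons gives 2 Ce⁴⁺(aq) + 2 I⁻(aq) → 2 Ce³⁺(aq) + I2(s); thus Q = [Ce³⁺(aq)]^2 / ([Ce⁴⁺(aq)]^2·[I⁻(aq)]^2).
Solving for the unknown gives log [I⁻(aq)] = −0.635, so [I⁻(aq)] ≈ 0.23 M.

0.23 M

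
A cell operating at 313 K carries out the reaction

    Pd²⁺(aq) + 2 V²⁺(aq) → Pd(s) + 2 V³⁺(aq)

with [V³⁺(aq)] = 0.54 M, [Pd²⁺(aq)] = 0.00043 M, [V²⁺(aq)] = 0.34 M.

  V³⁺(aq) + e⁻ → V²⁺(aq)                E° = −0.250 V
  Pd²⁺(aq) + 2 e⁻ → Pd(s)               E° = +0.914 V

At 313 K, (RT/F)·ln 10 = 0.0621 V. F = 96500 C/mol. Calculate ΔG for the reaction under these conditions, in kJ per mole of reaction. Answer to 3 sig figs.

E°cell = +0.914 − (−0.250) = +1.164 V; the balanced reaction transfers n = 2 electrons.
Q = [V³⁺(aq)]^2 / ([Pd²⁺(aq)]·[V²⁺(aq)]^2) = 5.87×10^3, so log Q = 3.768 and E = +1.164 − (0.0621/2)(3.768) = +1.0470 V.
ΔG = −nFE = −(2)(96500)(+1.0470) J/mol = −202 kJ/mol.

−202 kJ/mol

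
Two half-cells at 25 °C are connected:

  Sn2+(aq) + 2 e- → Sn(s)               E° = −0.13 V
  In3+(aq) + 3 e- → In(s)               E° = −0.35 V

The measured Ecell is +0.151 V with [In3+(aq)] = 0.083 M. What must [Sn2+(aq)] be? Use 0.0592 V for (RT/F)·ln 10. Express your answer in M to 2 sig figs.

With Sn²⁺/Sn at the cathode and In³⁺/In at the anode, E°cell = −0.13 − (−0.35) = +0.22 V (n = 6).
From the Nernst equation, log Q = n(E° − E)/0.0592 = 6·(+0.22 − (+0.151))/0.0592 = 6.993.
Balancing electrons gives 3 Sn2+(aq) + 2 In(s) → 3 Sn(s) + 2 In3+(aq); thus Q = [In3+(aq)]^2 / [Sn2+(aq)]^3.
Substituting the known concentrations and solving, log [Sn2+(aq)] = −3.052 and [Sn2+(aq)] = 0.00089 M.

0.00089 M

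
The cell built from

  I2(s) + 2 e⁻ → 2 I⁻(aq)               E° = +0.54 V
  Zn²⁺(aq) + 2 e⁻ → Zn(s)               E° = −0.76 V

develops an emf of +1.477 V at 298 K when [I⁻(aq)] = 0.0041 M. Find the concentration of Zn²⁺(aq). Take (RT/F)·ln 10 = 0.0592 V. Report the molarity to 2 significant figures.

I₂/I⁻ is the cathode (higher E°); E°cell = +0.54 − (−0.76) = +1.30 V with n = 2.
From the Nernst equation, log Q = n(E° − E)/0.0592 = 2·(+1.30 − (+1.477))/0.0592 = −5.980.
The balanced reaction is I2(s) + Zn(s) → 2 I⁻(aq) + Zn²⁺(aq), so Q = [I⁻(aq)]^2·[Zn²⁺(aq)].
Isolating [Zn²⁺(aq)] in Q = 10^{−5.980} yields log [Zn²⁺(aq)] = −1.206, i.e. 0.062 M.

0.062 M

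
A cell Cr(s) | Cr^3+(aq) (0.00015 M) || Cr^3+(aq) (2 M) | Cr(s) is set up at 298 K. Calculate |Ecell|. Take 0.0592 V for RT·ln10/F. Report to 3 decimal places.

0.081 V

For a concentration cell E°cell = 0, since both electrodes use the same couple.
The compartment with the higher Cr^3+(aq) concentration (2 M) acts as the cathode; ions are reduced there and produced at the dilute (0.00015 M) anode.
With n = 3, Ecell = −(0.0592/3)·log([dilute]/[conc]) = −(0.0592/3)·log(0.00015/2) = +0.081 V.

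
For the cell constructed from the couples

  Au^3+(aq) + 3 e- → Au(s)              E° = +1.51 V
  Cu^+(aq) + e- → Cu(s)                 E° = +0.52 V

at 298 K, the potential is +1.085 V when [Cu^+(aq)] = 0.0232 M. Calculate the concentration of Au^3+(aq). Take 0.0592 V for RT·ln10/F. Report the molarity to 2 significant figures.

0.81 M

Au³⁺/Au is the cathode (higher E°); E°cell = +1.51 − (+0.52) = +0.99 V with n = 3.
Since E = E° − (0.0592/n)·log Q, log Q = n(E° − E)/0.0592 = −4.814.
Balancing electrons gives Au^3+(aq) + 3 Cu(s) → Au(s) + 3 Cu^+(aq); thus Q = [Cu^+(aq)]^3 / [Au^3+(aq)].
Substituting the known concentrations and solving, log [Au^3+(aq)] = −0.090 and [Au^3+(aq)] = 0.81 M.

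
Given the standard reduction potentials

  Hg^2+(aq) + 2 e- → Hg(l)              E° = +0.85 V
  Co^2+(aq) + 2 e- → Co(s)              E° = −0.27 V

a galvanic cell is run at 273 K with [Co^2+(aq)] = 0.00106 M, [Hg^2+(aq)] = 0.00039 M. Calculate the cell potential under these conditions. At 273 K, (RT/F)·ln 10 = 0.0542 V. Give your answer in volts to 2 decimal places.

+1.11 V

The Hg²⁺/Hg couple has the more positive E°, so it is the cathode; Co²⁺/Co is the anode.
The standard potential is +0.85 − (−0.27) = +1.12 V and the balanced reaction transfers n = 2 electrons.
For the overall reaction Hg^2+(aq) + Co(s) → Hg(l) + Co^2+(aq), Q = [Co^2+(aq)] / [Hg^2+(aq)] = 2.72, giving log Q = 0.434.
Applying E = E° − (RT ln10/nF)·log Q gives +1.12 − (0.0542/2)(0.434) = +1.11 V.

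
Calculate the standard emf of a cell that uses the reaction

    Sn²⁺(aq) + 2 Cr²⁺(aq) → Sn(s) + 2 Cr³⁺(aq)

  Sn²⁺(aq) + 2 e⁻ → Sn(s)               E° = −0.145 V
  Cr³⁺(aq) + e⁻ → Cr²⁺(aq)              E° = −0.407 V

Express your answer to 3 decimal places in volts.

+0.262 V

In the reaction as written, Sn²⁺(aq) is reduced (cathode) and Cr³⁺(aq) is produced by oxidation at the anode.
E°cell = E°(cathode) − E°(anode) = −0.145 − (−0.407) = +0.262 V.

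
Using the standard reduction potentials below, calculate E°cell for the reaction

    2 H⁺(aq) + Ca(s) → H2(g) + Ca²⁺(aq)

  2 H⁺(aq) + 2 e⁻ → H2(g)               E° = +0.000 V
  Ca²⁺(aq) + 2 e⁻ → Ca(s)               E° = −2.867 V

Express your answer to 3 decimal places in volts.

In the reaction as written, H⁺(aq) is reduced (cathode) and Ca²⁺(aq) is produced by oxidation at the anode.
E°cell = E°(cathode) − E°(anode) = +0.000 − (−2.867) = +2.867 V.
The positive value indicates the reaction is spontaneous as written.

+2.867 V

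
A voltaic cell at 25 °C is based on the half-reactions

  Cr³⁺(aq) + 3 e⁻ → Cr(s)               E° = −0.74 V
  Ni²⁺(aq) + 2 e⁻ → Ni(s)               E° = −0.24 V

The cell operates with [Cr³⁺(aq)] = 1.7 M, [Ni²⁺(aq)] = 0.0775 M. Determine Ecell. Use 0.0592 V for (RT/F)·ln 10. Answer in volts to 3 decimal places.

+0.463 V

The Ni²⁺/Ni couple has the more positive E°, so it is the cathode; Cr³⁺/Cr is the anode.
E°cell = E°cat − E°an = −0.24 − (−0.74) = +0.50 V; n = 6.
For the overall reaction 3 Ni²⁺(aq) + 2 Cr(s) → 3 Ni(s) + 2 Cr³⁺(aq), Q = [Cr³⁺(aq)]^2 / [Ni²⁺(aq)]^3 = 6.21×10^3, giving log Q = 3.793.
Applying E = E° − (RT ln10/nF)·log Q gives +0.50 − (0.0592/6)(3.793) = +0.463 V.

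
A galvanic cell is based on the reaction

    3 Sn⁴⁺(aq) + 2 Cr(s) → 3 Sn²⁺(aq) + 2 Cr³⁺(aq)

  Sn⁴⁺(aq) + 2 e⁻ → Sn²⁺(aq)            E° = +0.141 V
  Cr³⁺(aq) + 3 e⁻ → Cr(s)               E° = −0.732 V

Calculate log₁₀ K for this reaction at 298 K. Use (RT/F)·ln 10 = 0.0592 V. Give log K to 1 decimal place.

log K = 88.5

The Sn⁴⁺/Sn²⁺ couple is reduced (cathode); E°cell = +0.141 − (−0.732) = +0.873 V with n = 6.
At equilibrium E = 0, so log K = nE°cell / 0.0592 = (6)(+0.873) / 0.0592 = 88.5.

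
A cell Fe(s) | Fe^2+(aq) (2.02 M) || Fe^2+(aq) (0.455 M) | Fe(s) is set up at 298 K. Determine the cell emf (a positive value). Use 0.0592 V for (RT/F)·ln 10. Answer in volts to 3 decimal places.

0.019 V

For a concentration cell E°cell = 0, since both electrodes use the same couple.
The compartment with the higher Fe^2+(aq) concentration (2.02 M) acts as the cathode; ions are reduced there and produced at the dilute (0.455 M) anode.
With n = 2, Ecell = −(0.0592/2)·log([dilute]/[conc]) = −(0.0592/2)·log(0.455/2.02) = +0.019 V.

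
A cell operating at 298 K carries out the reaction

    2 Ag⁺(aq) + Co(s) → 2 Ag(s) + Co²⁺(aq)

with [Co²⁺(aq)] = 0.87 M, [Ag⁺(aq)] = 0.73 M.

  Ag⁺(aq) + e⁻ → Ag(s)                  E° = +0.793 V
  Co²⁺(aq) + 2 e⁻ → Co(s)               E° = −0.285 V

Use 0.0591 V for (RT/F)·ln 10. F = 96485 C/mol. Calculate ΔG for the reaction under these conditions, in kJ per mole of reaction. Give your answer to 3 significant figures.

E°cell = +0.793 − (−0.285) = +1.078 V; the balanced reaction transfers n = 2 electrons.
The reaction quotient is [Co²⁺(aq)] / [Ag⁺(aq)]^2 = 1.63; by Nernst, E = +1.078 − (0.0591/2)(0.213) = +1.0717 V.
ΔG = −nFE = −(2)(96485)(+1.0717) J/mol = −207 kJ/mol.

−207 kJ/mol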